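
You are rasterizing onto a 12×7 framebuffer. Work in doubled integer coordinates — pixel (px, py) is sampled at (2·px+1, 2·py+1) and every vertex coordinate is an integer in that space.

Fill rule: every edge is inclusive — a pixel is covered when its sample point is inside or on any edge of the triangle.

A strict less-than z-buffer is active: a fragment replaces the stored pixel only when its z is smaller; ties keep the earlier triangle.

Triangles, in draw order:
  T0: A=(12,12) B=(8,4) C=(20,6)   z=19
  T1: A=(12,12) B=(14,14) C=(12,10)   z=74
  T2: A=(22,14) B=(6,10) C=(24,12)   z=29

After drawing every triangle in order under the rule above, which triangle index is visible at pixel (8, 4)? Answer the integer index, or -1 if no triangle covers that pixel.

T0:
  2·area = 88
  edge (12, 12)→(8, 4): d=(-4,-8) inclusive
  edge (8, 4)→(20, 6): d=(12,2) inclusive
  edge (20, 6)→(12, 12): d=(-8,6) inclusive
    (4,2)@(9, 5): e=[4,10,74] → █
    (5,2)@(11, 5): e=[20,6,62] → █
    (6,2)@(13, 5): e=[36,2,50] → █
    (7,2)@(15, 5): e=[52,-2,38] → ·
    (4,3)@(9, 7): e=[-4,34,58] → ·
    (5,3)@(11, 7): e=[12,30,46] → █
    (7,3)@(15, 7): e=[44,22,22] → █
    (8,3)@(17, 7): e=[60,18,10] → █
    (9,3)@(19, 7): e=[76,14,-2] → ·
    (5,4)@(11, 9): e=[4,54,30] → █
    (8,4)@(17, 9): e=[52,42,-6] → ·
    (5,5)@(11, 11): e=[-4,78,14] → ·
  covered (11 px):
    · · · · · · · · · · · ·
    · · · · · · · · · · · ·
    · · · · █ █ █ · · · · ·
    · · · · · █ █ █ █ · · ·
    · · · · · █ █ █ · · · ·
    · · · · · · █ · · · · ·
    · · · · · · · · · · · ·
T1:
  2·area = 4  (B↔C swapped to make it positive)
  edge (12, 12)→(12, 10): d=(0,-2) inclusive
  edge (12, 10)→(14, 14): d=(2,4) inclusive
  edge (14, 14)→(12, 12): d=(-2,-2) inclusive
    (0,0)@(1, 1): e=[-22,26,0] → ·  [on edge]
    (1,1)@(3, 3): e=[-18,22,0] → ·  [on edge]
    (2,2)@(5, 5): e=[-14,18,0] → ·  [on edge]
    (3,3)@(7, 7): e=[-10,14,0] → ·  [on edge]
    (4,4)@(9, 9): e=[-6,10,0] → ·  [on edge]
    (5,5)@(11, 11): e=[-2,6,0] → ·  [on edge]
    (6,6)@(13, 13): e=[2,2,0] → █  [on edge]
    (7,6)@(15, 13): e=[6,-6,4] → ·
  covered (1 px):
    · · · · · · · · · · · ·
    · · · · · · · · · · · ·
    · · · · · · · · · · · ·
    · · · · · · · · · · · ·
    · · · · · · · · · · · ·
    · · · · · · · · · · · ·
    · · · · · · █ · · · · ·
T2:
  2·area = 40
  edge (22, 14)→(6, 10): d=(-16,-4) inclusive
  edge (6, 10)→(24, 12): d=(18,2) inclusive
  edge (24, 12)→(22, 14): d=(-2,2) inclusive
    (5,5)@(11, 11): e=[4,8,28] → █
    (6,5)@(13, 11): e=[12,4,24] → █
    (7,5)@(15, 11): e=[20,0,20] → █  [on edge]
    (8,5)@(17, 11): e=[28,-4,16] → ·
    (5,6)@(11, 13): e=[-28,44,24] → ·
    (6,6)@(13, 13): e=[-20,40,20] → ·
    (7,6)@(15, 13): e=[-12,36,16] → ·
    (9,6)@(19, 13): e=[4,28,8] → █
    (10,6)@(21, 13): e=[12,24,4] → █
    (11,6)@(23, 13): e=[20,20,0] → █  [on edge]
  covered (6 px):
    · · · · · · · · · · · ·
    · · · · · · · · · · · ·
    · · · · · · · · · · · ·
    · · · · · · · · · · · ·
    · · · · · · · · · · · ·
    · · · · · █ █ █ · · · ·
    · · · · · · · · · █ █ █

Z-buffer (winner per pixel, '.' = empty):
  . . . . . . . . . . . .
  . . . . . . . . . . . .
  . . . . 0 0 0 . . . . .
  . . . . . 0 0 0 0 . . .
  . . . . . 0 0 0 . . . .
  . . . . . 2 0 2 . . . .
  . . . . . . 1 . . 2 2 2

Answer: -1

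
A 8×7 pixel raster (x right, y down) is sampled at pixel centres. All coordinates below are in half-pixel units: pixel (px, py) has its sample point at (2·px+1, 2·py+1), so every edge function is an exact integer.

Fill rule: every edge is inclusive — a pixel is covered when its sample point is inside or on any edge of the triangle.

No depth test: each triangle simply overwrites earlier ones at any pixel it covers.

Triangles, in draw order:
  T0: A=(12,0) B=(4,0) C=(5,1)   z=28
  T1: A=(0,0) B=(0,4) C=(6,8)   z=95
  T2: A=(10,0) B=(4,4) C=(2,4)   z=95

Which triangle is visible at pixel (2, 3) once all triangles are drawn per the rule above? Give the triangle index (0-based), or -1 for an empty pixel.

T0:
  2·area = 8  (B↔C swapped to make it positive)
  edge (12, 0)→(5, 1): d=(-7,1) inclusive
  edge (5, 1)→(4, 0): d=(-1,-1) inclusive
  edge (4, 0)→(12, 0): d=(8,0) inclusive
    (2,0)@(5, 1): e=[0,0,8] → █  [on edge]
    (3,0)@(7, 1): e=[-2,2,8] → ·
    (2,1)@(5, 3): e=[-14,-2,24] → ·
    (3,1)@(7, 3): e=[-16,0,24] → ·  [on edge]
    (4,2)@(9, 5): e=[-32,0,40] → ·  [on edge]
    (5,3)@(11, 7): e=[-48,0,56] → ·  [on edge]
    (6,4)@(13, 9): e=[-64,0,72] → ·  [on edge]
    (7,5)@(15, 11): e=[-80,0,88] → ·  [on edge]
  covered (1 px):
    · · █ · · · · ·
    · · · · · · · ·
    · · · · · · · ·
    · · · · · · · ·
    · · · · · · · ·
    · · · · · · · ·
    · · · · · · · ·
T1:
  2·area = 24  (B↔C swapped to make it positive)
  edge (0, 0)→(6, 8): d=(6,8) inclusive
  edge (6, 8)→(0, 4): d=(-6,-4) inclusive
  edge (0, 4)→(0, 0): d=(0,-4) inclusive
    (0,1)@(1, 3): e=[10,10,4] → █
    (1,1)@(3, 3): e=[-6,18,12] → ·
    (0,2)@(1, 5): e=[22,-2,4] → ·
    (1,2)@(3, 5): e=[6,6,12] → █
    (2,2)@(5, 5): e=[-10,14,20] → ·
    (1,3)@(3, 7): e=[18,-6,12] → ·
    (2,3)@(5, 7): e=[2,2,20] → █
    (3,3)@(7, 7): e=[-14,10,28] → ·
    (2,4)@(5, 9): e=[14,-10,20] → ·
  covered (3 px):
    · · · · · · · ·
    █ · · · · · · ·
    · █ · · · · · ·
    · · █ · · · · ·
    · · · · · · · ·
    · · · · · · · ·
    · · · · · · · ·
T2:
  2·area = 8
  edge (10, 0)→(4, 4): d=(-6,4) inclusive
  edge (4, 4)→(2, 4): d=(-2,0) inclusive
  edge (2, 4)→(10, 0): d=(8,-4) inclusive
    (2,1)@(5, 3): e=[2,2,4] → █
    (3,1)@(7, 3): e=[-6,2,12] → ·
    (2,2)@(5, 5): e=[-10,-2,20] → ·
  covered (1 px):
    · · · · · · · ·
    · · █ · · · · ·
    · · · · · · · ·
    · · · · · · · ·
    · · · · · · · ·
    · · · · · · · ·
    · · · · · · · ·

Z-buffer (winner per pixel, '.' = empty):
  . . 0 . . . . .
  1 . 2 . . . . .
  . 1 . . . . . .
  . . 1 . . . . .
  . . . . . . . .
  . . . . . . . .
  . . . . . . . .

Result: 1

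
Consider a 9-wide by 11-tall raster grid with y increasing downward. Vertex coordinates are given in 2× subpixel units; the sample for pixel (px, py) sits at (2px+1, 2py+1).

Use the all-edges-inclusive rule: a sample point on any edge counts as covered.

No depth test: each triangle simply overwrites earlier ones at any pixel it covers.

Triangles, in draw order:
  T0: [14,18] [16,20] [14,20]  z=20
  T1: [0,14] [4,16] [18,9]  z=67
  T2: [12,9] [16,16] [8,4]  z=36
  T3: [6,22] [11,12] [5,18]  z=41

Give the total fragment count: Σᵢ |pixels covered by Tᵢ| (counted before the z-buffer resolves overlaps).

T0:
  2·area = 4
  edge (14, 18)→(16, 20): d=(2,2) inclusive
  edge (16, 20)→(14, 20): d=(-2,0) inclusive
  edge (14, 20)→(14, 18): d=(0,-2) inclusive
    (0,2)@(1, 5): e=[0,30,-26] → .  [on edge]
    (1,3)@(3, 7): e=[0,26,-22] → .  [on edge]
    (2,4)@(5, 9): e=[0,22,-18] → .  [on edge]
    (3,5)@(7, 11): e=[0,18,-14] → .  [on edge]
    (4,6)@(9, 13): e=[0,14,-10] → .  [on edge]
    (5,7)@(11, 15): e=[0,10,-6] → .  [on edge]
    (6,8)@(13, 17): e=[0,6,-2] → .  [on edge]
    (7,9)@(15, 19): e=[0,2,2] → X  [on edge]
    (8,9)@(17, 19): e=[-4,2,6] → .
    (7,10)@(15, 21): e=[4,-2,2] → .
    (8,10)@(17, 21): e=[0,-2,6] → .  [on edge]
  covered (1 px):
    . . . . . . . . .
    . . . . . . . . .
    . . . . . . . . .
    . . . . . . . . .
    . . . . . . . . .
    . . . . . . . . .
    . . . . . . . . .
    . . . . . . . . .
    . . . . . . . . .
    . . . . . . . X .
    . . . . . . . . .
T1:
  2·area = 56  (B↔C swapped to make it positive)
  edge (0, 14)→(18, 9): d=(18,-5) inclusive
  edge (18, 9)→(4, 16): d=(-14,7) inclusive
  edge (4, 16)→(0, 14): d=(-4,-2) inclusive
    (5,5)@(11, 11): e=[1,21,34] → X
    (6,5)@(13, 11): e=[11,7,38] → X
    (7,5)@(15, 11): e=[21,-7,42] → .
    (2,6)@(5, 13): e=[7,35,14] → X
    (3,6)@(7, 13): e=[17,21,18] → X
    (4,6)@(9, 13): e=[27,7,22] → X
    (5,6)@(11, 13): e=[37,-7,26] → .
    (6,6)@(13, 13): e=[47,-21,30] → .
    (1,7)@(3, 15): e=[33,21,2] → X
    (3,7)@(7, 15): e=[53,-7,10] → .
    (4,7)@(9, 15): e=[63,-21,14] → .
    (1,8)@(3, 17): e=[69,-7,-6] → .
  covered (7 px):
    . . . . . . . . .
    . . . . . . . . .
    . . . . . . . . .
    . . . . . . . . .
    . . . . . . . . .
    . . . . . X X . .
    . . X X X . . . .
    . X X . . . . . .
    . . . . . . . . .
    . . . . . . . . .
    . . . . . . . . .
T2:
  2·area = 8
  edge (12, 9)→(16, 16): d=(4,7) inclusive
  edge (16, 16)→(8, 4): d=(-8,-12) inclusive
  edge (8, 4)→(12, 9): d=(4,5) inclusive
    (6,5)@(13, 11): e=[1,4,3] → X
    (7,5)@(15, 11): e=[-13,28,-7] → .
    (6,6)@(13, 13): e=[9,-12,11] → .
  covered (1 px):
    . . . . . . . . .
    . . . . . . . . .
    . . . . . . . . .
    . . . . . . . . .
    . . . . . . . . .
    . . . . . . X . .
    . . . . . . . . .
    . . . . . . . . .
    . . . . . . . . .
    . . . . . . . . .
    . . . . . . . . .
T3:
  2·area = 30  (B↔C swapped to make it positive)
  edge (6, 22)→(5, 18): d=(-1,-4) inclusive
  edge (5, 18)→(11, 12): d=(6,-6) inclusive
  edge (11, 12)→(6, 22): d=(-5,10) inclusive
    (4,7)@(9, 15): e=[19,6,5] → X
    (5,7)@(11, 15): e=[27,18,-15] → .
    (3,8)@(7, 17): e=[9,6,15] → X
    (4,8)@(9, 17): e=[17,18,-5] → .
    (3,9)@(7, 19): e=[7,18,5] → X
    (4,9)@(9, 19): e=[15,30,-15] → .
    (3,10)@(7, 21): e=[5,30,-5] → .
  covered (3 px):
    . . . . . . . . .
    . . . . . . . . .
    . . . . . . . . .
    . . . . . . . . .
    . . . . . . . . .
    . . . . . . . . .
    . . . . . . . . .
    . . . . X . . . .
    . . . X . . . . .
    . . . X . . . . .
    . . . . . . . . .

Result: 12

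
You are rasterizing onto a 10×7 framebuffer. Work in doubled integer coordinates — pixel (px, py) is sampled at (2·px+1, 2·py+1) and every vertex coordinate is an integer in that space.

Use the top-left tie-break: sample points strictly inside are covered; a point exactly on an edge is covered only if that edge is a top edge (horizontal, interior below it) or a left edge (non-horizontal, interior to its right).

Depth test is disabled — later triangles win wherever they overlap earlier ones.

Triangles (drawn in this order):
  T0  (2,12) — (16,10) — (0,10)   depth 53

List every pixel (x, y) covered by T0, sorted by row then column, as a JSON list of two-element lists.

T0:
  2·area = 32  (B↔C swapped to make it positive)
  edge (2, 12)→(0, 10): d=(-2,-2) top-left  bias=+0
  edge (0, 10)→(16, 10): d=(16,0) top-left  bias=+0
  edge (16, 10)→(2, 12): d=(-14,2) right/bottom  bias=-1
    (0,5)@(1, 11): e=[0,16,16] → X  [on edge]
    (1,5)@(3, 11): e=[4,16,12] → X
    (2,5)@(5, 11): e=[8,16,8] → X
    (3,5)@(7, 11): e=[12,16,4] → X
    (4,5)@(9, 11): e=[16,16,0] → .  [on edge]
    (0,6)@(1, 13): e=[-4,48,-12] → .
    (1,6)@(3, 13): e=[0,48,-16] → .  [on edge]
    (2,6)@(5, 13): e=[4,48,-20] → .
    (3,6)@(7, 13): e=[8,48,-24] → .
  covered (4 px):
    . . . . . . . . . .
    . . . . . . . . . .
    . . . . . . . . . .
    . . . . . . . . . .
    . . . . . . . . . .
    X X X X . . . . . .
    . . . . . . . . . .

Final: [[0,5],[1,5],[2,5],[3,5]]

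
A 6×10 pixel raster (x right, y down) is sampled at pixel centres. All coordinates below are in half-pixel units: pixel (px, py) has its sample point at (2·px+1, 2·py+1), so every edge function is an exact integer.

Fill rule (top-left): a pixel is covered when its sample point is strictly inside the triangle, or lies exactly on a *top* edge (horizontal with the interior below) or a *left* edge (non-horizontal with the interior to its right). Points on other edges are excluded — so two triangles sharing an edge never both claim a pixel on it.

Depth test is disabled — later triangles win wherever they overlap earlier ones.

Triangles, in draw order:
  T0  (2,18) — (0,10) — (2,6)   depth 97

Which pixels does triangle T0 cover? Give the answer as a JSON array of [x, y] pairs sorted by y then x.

T0:
  2·area = 24
  edge (2, 18)→(0, 10): d=(-2,-8) top-left  bias=+0
  edge (0, 10)→(2, 6): d=(2,-4) top-left  bias=+0
  edge (2, 6)→(2, 18): d=(0,12) right/bottom  bias=-1
    (0,4)@(1, 9): e=[10,2,12] → █
    (1,4)@(3, 9): e=[26,10,-12] → ·
    (0,5)@(1, 11): e=[6,6,12] → █
    (1,5)@(3, 11): e=[22,14,-12] → ·
    (0,6)@(1, 13): e=[2,10,12] → █
    (1,6)@(3, 13): e=[18,18,-12] → ·
    (0,7)@(1, 15): e=[-2,14,12] → ·
  covered (3 px):
    · · · · · ·
    · · · · · ·
    · · · · · ·
    · · · · · ·
    █ · · · · ·
    █ · · · · ·
    █ · · · · ·
    · · · · · ·
    · · · · · ·
    · · · · · ·

Final: [[0,4],[0,5],[0,6]]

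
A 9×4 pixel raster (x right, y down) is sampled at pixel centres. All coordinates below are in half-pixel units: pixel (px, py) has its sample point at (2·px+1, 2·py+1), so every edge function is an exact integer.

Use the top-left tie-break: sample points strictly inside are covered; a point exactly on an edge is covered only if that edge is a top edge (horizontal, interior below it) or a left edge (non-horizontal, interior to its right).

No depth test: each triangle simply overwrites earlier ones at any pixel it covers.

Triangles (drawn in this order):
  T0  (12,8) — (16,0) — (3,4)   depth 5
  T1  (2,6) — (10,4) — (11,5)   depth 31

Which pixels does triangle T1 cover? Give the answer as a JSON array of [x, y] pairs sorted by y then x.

T0:
  2·area = 88  (B↔C swapped to make it positive)
  edge (12, 8)→(3, 4): d=(-9,-4) top-left  bias=+0
  edge (3, 4)→(16, 0): d=(13,-4) top-left  bias=+0
  edge (16, 0)→(12, 8): d=(-4,8) right/bottom  bias=-1
    (6,0)@(13, 1): e=[67,1,20] → X
    (7,0)@(15, 1): e=[75,9,4] → X
    (8,0)@(17, 1): e=[83,17,-12] → .
    (3,1)@(7, 3): e=[25,3,60] → X
    (4,1)@(9, 3): e=[33,11,44] → X
    (5,1)@(11, 3): e=[41,19,28] → X
    (7,1)@(15, 3): e=[57,35,-4] → .
    (3,2)@(7, 5): e=[7,29,52] → X
    (7,2)@(15, 5): e=[39,61,-12] → .
    (3,3)@(7, 7): e=[-11,55,44] → .
    (4,3)@(9, 7): e=[-3,63,28] → .
    (5,3)@(11, 7): e=[5,71,12] → X
  covered (11 px):
    . . . . . . X X .
    . . . X X X X . .
    . . . X X X X . .
    . . . . . X . . .
T1:
  2·area = 10
  edge (2, 6)→(10, 4): d=(8,-2) top-left  bias=+0
  edge (10, 4)→(11, 5): d=(1,1) right/bottom  bias=-1
  edge (11, 5)→(2, 6): d=(-9,1) right/bottom  bias=-1
    (3,0)@(7, 1): e=[-30,0,40] → .  [on edge]
    (4,1)@(9, 3): e=[-10,0,20] → .  [on edge]
    (3,2)@(7, 5): e=[2,4,4] → X
    (4,2)@(9, 5): e=[6,2,2] → X
    (5,2)@(11, 5): e=[10,0,0] → .  [on edge]
    (3,3)@(7, 7): e=[18,6,-14] → .
    (4,3)@(9, 7): e=[22,4,-16] → .
    (6,3)@(13, 7): e=[30,0,-20] → .  [on edge]
  covered (2 px):
    . . . . . . . . .
    . . . . . . . . .
    . . . X X . . . .
    . . . . . . . . .

Result: [[3,2],[4,2]]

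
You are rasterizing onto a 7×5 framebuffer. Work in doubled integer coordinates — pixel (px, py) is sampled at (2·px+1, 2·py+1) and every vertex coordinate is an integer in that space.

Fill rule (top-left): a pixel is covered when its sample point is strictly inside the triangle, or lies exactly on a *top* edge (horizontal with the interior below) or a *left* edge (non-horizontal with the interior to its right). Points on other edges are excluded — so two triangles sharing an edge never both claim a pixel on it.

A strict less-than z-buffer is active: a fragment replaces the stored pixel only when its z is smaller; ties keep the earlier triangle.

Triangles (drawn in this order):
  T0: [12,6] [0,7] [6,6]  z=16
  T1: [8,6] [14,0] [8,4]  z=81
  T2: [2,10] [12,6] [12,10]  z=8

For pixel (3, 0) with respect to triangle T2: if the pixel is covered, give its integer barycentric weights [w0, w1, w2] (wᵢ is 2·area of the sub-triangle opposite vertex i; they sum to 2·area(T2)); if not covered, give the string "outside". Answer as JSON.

T0:
  2·area = 6
  edge (12, 6)→(0, 7): d=(-12,1) right/bottom  bias=-1
  edge (0, 7)→(6, 6): d=(6,-1) top-left  bias=+0
  edge (6, 6)→(12, 6): d=(6,0) top-left  bias=+0
  covered (0 px):
    · · · · · · ·
    · · · · · · ·
    · · · · · · ·
    · · · · · · ·
    · · · · · · ·
T1:
  2·area = 12  (B↔C swapped to make it positive)
  edge (8, 6)→(8, 4): d=(0,-2) top-left  bias=+0
  edge (8, 4)→(14, 0): d=(6,-4) top-left  bias=+0
  edge (14, 0)→(8, 6): d=(-6,6) right/bottom  bias=-1
    (6,0)@(13, 1): e=[10,2,0] → ·  [on edge]
    (5,1)@(11, 3): e=[6,6,0] → ·  [on edge]
    (4,2)@(9, 5): e=[2,10,0] → ·  [on edge]
    (3,3)@(7, 7): e=[-2,14,0] → ·  [on edge]
    (2,4)@(5, 9): e=[-6,18,0] → ·  [on edge]
  covered (0 px):
    · · · · · · ·
    · · · · · · ·
    · · · · · · ·
    · · · · · · ·
    · · · · · · ·
T2:
  2·area = 40
  edge (2, 10)→(12, 6): d=(10,-4) top-left  bias=+0
  edge (12, 6)→(12, 10): d=(0,4) right/bottom  bias=-1
  edge (12, 10)→(2, 10): d=(-10,0) right/bottom  bias=-1
    (5,3)@(11, 7): e=[6,4,30] → █
    (6,3)@(13, 7): e=[14,-4,30] → ·
    (2,4)@(5, 9): e=[2,28,10] → █
    (3,4)@(7, 9): e=[10,20,10] → █
    (4,4)@(9, 9): e=[18,12,10] → █
    (6,4)@(13, 9): e=[34,-4,10] → ·
  covered (5 px):
    · · · · · · ·
    · · · · · · ·
    · · · · · · ·
    · · · · · █ ·
    · · █ █ █ █ ·

Result: "outside"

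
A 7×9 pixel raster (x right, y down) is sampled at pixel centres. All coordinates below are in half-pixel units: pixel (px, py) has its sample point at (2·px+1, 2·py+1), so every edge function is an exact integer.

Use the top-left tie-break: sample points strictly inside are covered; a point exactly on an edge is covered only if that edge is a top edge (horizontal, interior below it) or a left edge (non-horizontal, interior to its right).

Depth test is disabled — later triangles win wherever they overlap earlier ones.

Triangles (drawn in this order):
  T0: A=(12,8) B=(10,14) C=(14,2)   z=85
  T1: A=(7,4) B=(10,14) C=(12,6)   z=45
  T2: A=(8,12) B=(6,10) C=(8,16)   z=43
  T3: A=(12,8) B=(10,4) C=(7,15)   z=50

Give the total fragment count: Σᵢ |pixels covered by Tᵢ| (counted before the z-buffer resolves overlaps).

T0:
  degenerate (2·area = 0) — covers nothing
T1:
  2·area = 44  (B↔C swapped to make it positive)
  edge (7, 4)→(12, 6): d=(5,2) right/bottom  bias=-1
  edge (12, 6)→(10, 14): d=(-2,8) right/bottom  bias=-1
  edge (10, 14)→(7, 4): d=(-3,-10) top-left  bias=+0
    (4,2)@(9, 5): e=[1,26,17] → X
    (5,2)@(11, 5): e=[-3,10,37] → .
    (4,3)@(9, 7): e=[11,22,11] → X
    (5,3)@(11, 7): e=[7,6,31] → X
    (6,3)@(13, 7): e=[3,-10,51] → .
    (4,4)@(9, 9): e=[21,18,5] → X
    (6,4)@(13, 9): e=[13,-14,45] → .
    (4,5)@(9, 11): e=[31,14,-1] → .
    (5,5)@(11, 11): e=[27,-2,19] → .
  covered (5 px):
    . . . . . . .
    . . . . . . .
    . . . . X . .
    . . . . X X .
    . . . . X X .
    . . . . . . .
    . . . . . . .
    . . . . . . .
    . . . . . . .
T2:
  2·area = 8  (B↔C swapped to make it positive)
  edge (8, 12)→(8, 16): d=(0,4) right/bottom  bias=-1
  edge (8, 16)→(6, 10): d=(-2,-6) top-left  bias=+0
  edge (6, 10)→(8, 12): d=(2,2) right/bottom  bias=-1
    (1,0)@(3, 1): e=[20,0,-12] → .  [on edge]
    (0,2)@(1, 5): e=[28,-20,0] → .  [on edge]
    (1,3)@(3, 7): e=[20,-12,0] → .  [on edge]
    (2,3)@(5, 7): e=[12,0,-4] → .  [on edge]
    (2,4)@(5, 9): e=[12,-4,0] → .  [on edge]
    (3,5)@(7, 11): e=[4,4,0] → .  [on edge]
    (3,6)@(7, 13): e=[4,0,4] → X  [on edge]
    (4,6)@(9, 13): e=[-4,12,0] → .  [on edge]
    (3,7)@(7, 15): e=[4,-4,8] → .
    (5,7)@(11, 15): e=[-12,20,0] → .  [on edge]
    (6,8)@(13, 17): e=[-20,28,0] → .  [on edge]
  covered (1 px):
    . . . . . . .
    . . . . . . .
    . . . . . . .
    . . . . . . .
    . . . . . . .
    . . . . . . .
    . . . X . . .
    . . . . . . .
    . . . . . . .
T3:
  2·area = 34  (B↔C swapped to make it positive)
  edge (12, 8)→(7, 15): d=(-5,7) right/bottom  bias=-1
  edge (7, 15)→(10, 4): d=(3,-11) top-left  bias=+0
  edge (10, 4)→(12, 8): d=(2,4) right/bottom  bias=-1
    (5,3)@(11, 7): e=[12,20,2] → X
    (6,3)@(13, 7): e=[-2,42,-6] → .
    (4,4)@(9, 9): e=[16,4,14] → X
    (6,4)@(13, 9): e=[-12,48,-2] → .
    (4,5)@(9, 11): e=[6,10,18] → X
    (5,5)@(11, 11): e=[-8,32,10] → .
    (4,6)@(9, 13): e=[-4,16,22] → .
    (3,7)@(7, 15): e=[0,0,34] → .  [on edge]
  covered (4 px):
    . . . . . . .
    . . . . . . .
    . . . . . . .
    . . . . . X .
    . . . . X X .
    . . . . X . .
    . . . . . . .
    . . . . . . .
    . . . . . . .

Answer: 10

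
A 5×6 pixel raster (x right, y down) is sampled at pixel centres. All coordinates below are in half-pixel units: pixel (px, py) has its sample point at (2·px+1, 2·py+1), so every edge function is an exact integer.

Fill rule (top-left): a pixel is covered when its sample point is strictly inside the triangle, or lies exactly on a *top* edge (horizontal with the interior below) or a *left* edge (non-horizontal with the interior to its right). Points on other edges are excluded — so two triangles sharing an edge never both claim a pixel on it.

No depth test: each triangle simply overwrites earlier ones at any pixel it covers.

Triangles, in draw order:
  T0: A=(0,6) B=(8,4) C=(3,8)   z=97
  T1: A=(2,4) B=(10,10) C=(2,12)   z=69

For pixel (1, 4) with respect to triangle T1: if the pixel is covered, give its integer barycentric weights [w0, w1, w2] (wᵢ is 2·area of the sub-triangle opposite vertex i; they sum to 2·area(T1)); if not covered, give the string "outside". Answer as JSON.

T0:
  2·area = 22
  edge (0, 6)→(8, 4): d=(8,-2) top-left  bias=+0
  edge (8, 4)→(3, 8): d=(-5,4) right/bottom  bias=-1
  edge (3, 8)→(0, 6): d=(-3,-2) top-left  bias=+0
    (2,2)@(5, 5): e=[2,7,13] → X
    (3,2)@(7, 5): e=[6,-1,17] → .
    (1,3)@(3, 7): e=[14,5,3] → X
    (2,3)@(5, 7): e=[18,-3,7] → .
    (1,4)@(3, 9): e=[30,-5,-3] → .
  covered (2 px):
    . . . . .
    . . . . .
    . . X . .
    . X . . .
    . . . . .
    . . . . .
T1:
  2·area = 64
  edge (2, 4)→(10, 10): d=(8,6) right/bottom  bias=-1
  edge (10, 10)→(2, 12): d=(-8,2) right/bottom  bias=-1
  edge (2, 12)→(2, 4): d=(0,-8) top-left  bias=+0
    (1,2)@(3, 5): e=[2,54,8] → X
    (2,2)@(5, 5): e=[-10,50,24] → .
    (1,3)@(3, 7): e=[18,38,8] → X
    (2,3)@(5, 7): e=[6,34,24] → X
    (3,3)@(7, 7): e=[-6,30,40] → .
    (1,4)@(3, 9): e=[34,22,8] → X
    (3,4)@(7, 9): e=[10,14,40] → X
    (4,4)@(9, 9): e=[-2,10,56] → .
    (1,5)@(3, 11): e=[50,6,8] → X
    (3,5)@(7, 11): e=[26,-2,40] → .
  covered (8 px):
    . . . . .
    . . . . .
    . X . . .
    . X X . .
    . X X X .
    . X X . .

Answer: [22,8,34]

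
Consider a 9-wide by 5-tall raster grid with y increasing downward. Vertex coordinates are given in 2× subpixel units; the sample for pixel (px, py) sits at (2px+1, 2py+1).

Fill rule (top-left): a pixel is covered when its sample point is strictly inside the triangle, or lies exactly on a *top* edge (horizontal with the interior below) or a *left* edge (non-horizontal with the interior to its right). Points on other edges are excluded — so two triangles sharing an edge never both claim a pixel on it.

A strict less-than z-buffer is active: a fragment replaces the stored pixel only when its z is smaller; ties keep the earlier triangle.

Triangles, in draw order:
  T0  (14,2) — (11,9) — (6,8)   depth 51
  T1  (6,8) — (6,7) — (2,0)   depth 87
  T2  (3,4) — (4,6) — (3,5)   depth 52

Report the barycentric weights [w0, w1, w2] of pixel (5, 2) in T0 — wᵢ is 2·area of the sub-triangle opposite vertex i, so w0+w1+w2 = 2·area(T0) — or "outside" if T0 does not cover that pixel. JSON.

T0:
  2·area = 38
  edge (14, 2)→(11, 9): d=(-3,7) right/bottom  bias=-1
  edge (11, 9)→(6, 8): d=(-5,-1) top-left  bias=+0
  edge (6, 8)→(14, 2): d=(8,-6) top-left  bias=+0
    (6,1)@(13, 3): e=[4,32,2] → X
    (7,1)@(15, 3): e=[-10,34,14] → .
    (5,2)@(11, 5): e=[12,20,6] → X
    (6,2)@(13, 5): e=[-2,22,18] → .
    (0,3)@(1, 7): e=[76,0,-38] → .  [on edge]
    (4,3)@(9, 7): e=[20,8,10] → X
    (6,3)@(13, 7): e=[-8,12,34] → .
    (4,4)@(9, 9): e=[14,-2,26] → .
    (5,4)@(11, 9): e=[0,0,38] → .  [on edge]
  covered (4 px):
    . . . . . . . . .
    . . . . . . X . .
    . . . . . X . . .
    . . . . X X . . .
    . . . . . . . . .
T1:
  2·area = 4  (B↔C swapped to make it positive)
  edge (6, 8)→(2, 0): d=(-4,-8) top-left  bias=+0
  edge (2, 0)→(6, 7): d=(4,7) right/bottom  bias=-1
  edge (6, 7)→(6, 8): d=(0,1) right/bottom  bias=-1
  covered (0 px):
    . . . . . . . . .
    . . . . . . . . .
    . . . . . . . . .
    . . . . . . . . .
    . . . . . . . . .
T2:
  2·area = 1
  edge (3, 4)→(4, 6): d=(1,2) right/bottom  bias=-1
  edge (4, 6)→(3, 5): d=(-1,-1) top-left  bias=+0
  edge (3, 5)→(3, 4): d=(0,-1) top-left  bias=+0
    (1,0)@(3, 1): e=[-3,4,0] → .  [on edge]
    (0,1)@(1, 3): e=[3,0,-2] → .  [on edge]
    (1,1)@(3, 3): e=[-1,2,0] → .  [on edge]
    (1,2)@(3, 5): e=[1,0,0] → X  [on edge]
    (2,2)@(5, 5): e=[-3,2,2] → .
    (1,3)@(3, 7): e=[3,-2,0] → .  [on edge]
    (2,3)@(5, 7): e=[-1,0,2] → .  [on edge]
    (1,4)@(3, 9): e=[5,-4,0] → .  [on edge]
    (3,4)@(7, 9): e=[-3,0,4] → .  [on edge]
  covered (1 px):
    . . . . . . . . .
    . . . . . . . . .
    . X . . . . . . .
    . . . . . . . . .
    . . . . . . . . .

Answer: [20,6,12]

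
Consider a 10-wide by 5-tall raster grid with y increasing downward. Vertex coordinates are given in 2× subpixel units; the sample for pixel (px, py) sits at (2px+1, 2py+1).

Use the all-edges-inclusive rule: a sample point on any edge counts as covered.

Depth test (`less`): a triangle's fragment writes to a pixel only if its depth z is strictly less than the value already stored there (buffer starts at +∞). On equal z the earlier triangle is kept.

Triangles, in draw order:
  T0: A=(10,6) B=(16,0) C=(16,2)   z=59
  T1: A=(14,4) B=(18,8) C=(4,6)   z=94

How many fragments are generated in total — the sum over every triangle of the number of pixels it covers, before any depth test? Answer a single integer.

T0:
  2·area = 12
  edge (10, 6)→(16, 0): d=(6,-6) inclusive
  edge (16, 0)→(16, 2): d=(0,2) inclusive
  edge (16, 2)→(10, 6): d=(-6,4) inclusive
    (7,0)@(15, 1): e=[0,2,10] → █  [on edge]
    (8,0)@(17, 1): e=[12,-2,2] → ·
    (6,1)@(13, 3): e=[0,6,6] → █  [on edge]
    (7,1)@(15, 3): e=[12,2,-2] → ·
    (5,2)@(11, 5): e=[0,10,2] → █  [on edge]
    (6,2)@(13, 5): e=[12,6,-6] → ·
    (4,3)@(9, 7): e=[0,14,-2] → ·  [on edge]
    (5,3)@(11, 7): e=[12,10,-10] → ·
    (3,4)@(7, 9): e=[0,18,-6] → ·  [on edge]
  covered (3 px):
    · · · · · · · █ · ·
    · · · · · · █ · · ·
    · · · · · █ · · · ·
    · · · · · · · · · ·
    · · · · · · · · · ·
T1:
  2·area = 48
  edge (14, 4)→(18, 8): d=(4,4) inclusive
  edge (18, 8)→(4, 6): d=(-14,-2) inclusive
  edge (4, 6)→(14, 4): d=(10,-2) inclusive
    (5,0)@(11, 1): e=[0,84,-36] → ·  [on edge]
    (6,1)@(13, 3): e=[0,60,-12] → ·  [on edge]
    (9,1)@(19, 3): e=[-24,72,0] → ·  [on edge]
    (4,2)@(9, 5): e=[24,24,0] → █  [on edge]
    (5,2)@(11, 5): e=[16,28,4] → █
    (6,2)@(13, 5): e=[8,32,8] → █
    (7,2)@(15, 5): e=[0,36,12] → █  [on edge]
    (8,2)@(17, 5): e=[-8,40,16] → ·
    (4,3)@(9, 7): e=[32,-4,20] → ·
    (5,3)@(11, 7): e=[24,0,24] → █  [on edge]
    (8,3)@(17, 7): e=[0,12,36] → █  [on edge]
    (9,3)@(19, 7): e=[-8,16,40] → ·
    (9,4)@(19, 9): e=[0,-12,60] → ·  [on edge]
  covered (8 px):
    · · · · · · · · · ·
    · · · · · · · · · ·
    · · · · █ █ █ █ · ·
    · · · · · █ █ █ █ ·
    · · · · · · · · · ·

Answer: 11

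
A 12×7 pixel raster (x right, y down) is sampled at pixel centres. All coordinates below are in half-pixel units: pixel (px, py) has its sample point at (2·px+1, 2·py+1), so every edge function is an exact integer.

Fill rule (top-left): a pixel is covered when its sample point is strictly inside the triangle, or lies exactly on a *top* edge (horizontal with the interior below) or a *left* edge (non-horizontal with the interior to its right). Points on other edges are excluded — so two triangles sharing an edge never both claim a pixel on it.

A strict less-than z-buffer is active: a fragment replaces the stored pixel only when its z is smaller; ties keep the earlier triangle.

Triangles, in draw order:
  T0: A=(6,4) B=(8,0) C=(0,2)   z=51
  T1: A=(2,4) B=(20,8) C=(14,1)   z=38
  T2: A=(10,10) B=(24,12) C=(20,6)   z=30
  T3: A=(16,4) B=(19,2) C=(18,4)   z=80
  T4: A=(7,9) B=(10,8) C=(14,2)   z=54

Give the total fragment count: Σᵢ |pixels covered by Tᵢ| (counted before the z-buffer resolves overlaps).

T0:
  2·area = 28  (B↔C swapped to make it positive)
  edge (6, 4)→(0, 2): d=(-6,-2) top-left  bias=+0
  edge (0, 2)→(8, 0): d=(8,-2) top-left  bias=+0
  edge (8, 0)→(6, 4): d=(-2,4) right/bottom  bias=-1
    (2,0)@(5, 1): e=[16,2,10] → #
    (3,0)@(7, 1): e=[20,6,2] → #
    (4,0)@(9, 1): e=[24,10,-6] → ·
    (1,1)@(3, 3): e=[0,14,14] → #  [on edge]
    (3,1)@(7, 3): e=[8,22,-2] → ·
    (1,2)@(3, 5): e=[-12,30,10] → ·
    (2,2)@(5, 5): e=[-8,34,2] → ·
    (4,2)@(9, 5): e=[0,42,-14] → ·  [on edge]
    (7,3)@(15, 7): e=[0,70,-42] → ·  [on edge]
    (10,4)@(21, 9): e=[0,98,-70] → ·  [on edge]
  covered (4 px):
    · · # # · · · · · · · ·
    · # # · · · · · · · · ·
    · · · · · · · · · · · ·
    · · · · · · · · · · · ·
    · · · · · · · · · · · ·
    · · · · · · · · · · · ·
    · · · · · · · · · · · ·
T1:
  2·area = 102  (B↔C swapped to make it positive)
  edge (2, 4)→(14, 1): d=(12,-3) top-left  bias=+0
  edge (14, 1)→(20, 8): d=(6,7) right/bottom  bias=-1
  edge (20, 8)→(2, 4): d=(-18,-4) top-left  bias=+0
    (3,1)@(7, 3): e=[3,61,38] → #
    (4,1)@(9, 3): e=[9,47,46] → #
    (5,1)@(11, 3): e=[15,33,54] → #
    (6,1)@(13, 3): e=[21,19,62] → #
    (7,1)@(15, 3): e=[27,5,70] → #
    (8,1)@(17, 3): e=[33,-9,78] → ·
    (3,2)@(7, 5): e=[27,73,2] → #
    (8,2)@(17, 5): e=[57,3,42] → #
    (9,2)@(19, 5): e=[63,-11,50] → ·
    (3,3)@(7, 7): e=[51,85,-34] → ·
    (4,3)@(9, 7): e=[57,71,-26] → ·
    (5,3)@(11, 7): e=[63,57,-18] → ·
  covered (13 px):
    · · · · · · · · · · · ·
    · · · # # # # # · · · ·
    · · · # # # # # # · · ·
    · · · · · · · · # # · ·
    · · · · · · · · · · · ·
    · · · · · · · · · · · ·
    · · · · · · · · · · · ·
T2:
  2·area = 76  (B↔C swapped to make it positive)
  edge (10, 10)→(20, 6): d=(10,-4) top-left  bias=+0
  edge (20, 6)→(24, 12): d=(4,6) right/bottom  bias=-1
  edge (24, 12)→(10, 10): d=(-14,-2) top-left  bias=+0
    (9,3)@(19, 7): e=[6,10,60] → #
    (10,3)@(21, 7): e=[14,-2,64] → ·
    (1,4)@(3, 9): e=[-38,114,0] → ·  [on edge]
    (6,4)@(13, 9): e=[2,54,20] → #
    (7,4)@(15, 9): e=[10,42,24] → #
    (8,4)@(17, 9): e=[18,30,28] → #
    (10,4)@(21, 9): e=[34,6,36] → #
    (11,4)@(23, 9): e=[42,-6,40] → ·
    (6,5)@(13, 11): e=[22,62,-8] → ·
    (7,5)@(15, 11): e=[30,50,-4] → ·
    (8,5)@(17, 11): e=[38,38,0] → #  [on edge]
    (11,5)@(23, 11): e=[62,2,12] → #
  covered (10 px):
    · · · · · · · · · · · ·
    · · · · · · · · · · · ·
    · · · · · · · · · · · ·
    · · · · · · · · · # · ·
    · · · · · · # # # # # ·
    · · · · · · · · # # # #
    · · · · · · · · · · · ·
T3:
  2·area = 4
  edge (16, 4)→(19, 2): d=(3,-2) top-left  bias=+0
  edge (19, 2)→(18, 4): d=(-1,2) right/bottom  bias=-1
  edge (18, 4)→(16, 4): d=(-2,0) right/bottom  bias=-1
  covered (0 px):
    · · · · · · · · · · · ·
    · · · · · · · · · · · ·
    · · · · · · · · · · · ·
    · · · · · · · · · · · ·
    · · · · · · · · · · · ·
    · · · · · · · · · · · ·
    · · · · · · · · · · · ·
T4:
  2·area = 14  (B↔C swapped to make it positive)
  edge (7, 9)→(14, 2): d=(7,-7) top-left  bias=+0
  edge (14, 2)→(10, 8): d=(-4,6) right/bottom  bias=-1
  edge (10, 8)→(7, 9): d=(-3,1) right/bottom  bias=-1
    (7,0)@(15, 1): e=[0,-2,16] → ·  [on edge]
    (6,1)@(13, 3): e=[0,2,12] → #  [on edge]
    (7,1)@(15, 3): e=[14,-10,10] → ·
    (5,2)@(11, 5): e=[0,6,8] → #  [on edge]
    (6,2)@(13, 5): e=[14,-6,6] → ·
    (9,2)@(19, 5): e=[56,-42,0] → ·  [on edge]
    (4,3)@(9, 7): e=[0,10,4] → #  [on edge]
    (5,3)@(11, 7): e=[14,-2,2] → ·
    (6,3)@(13, 7): e=[28,-14,0] → ·  [on edge]
    (3,4)@(7, 9): e=[0,14,0] → ·  [on edge]
    (4,4)@(9, 9): e=[14,2,-2] → ·
    (0,5)@(1, 11): e=[-28,42,0] → ·  [on edge]
    (2,5)@(5, 11): e=[0,18,-4] → ·  [on edge]
    (1,6)@(3, 13): e=[0,22,-8] → ·  [on edge]
  covered (3 px):
    · · · · · · · · · · · ·
    · · · · · · # · · · · ·
    · · · · · # · · · · · ·
    · · · · # · · · · · · ·
    · · · · · · · · · · · ·
    · · · · · · · · · · · ·
    · · · · · · · · · · · ·

Result: 30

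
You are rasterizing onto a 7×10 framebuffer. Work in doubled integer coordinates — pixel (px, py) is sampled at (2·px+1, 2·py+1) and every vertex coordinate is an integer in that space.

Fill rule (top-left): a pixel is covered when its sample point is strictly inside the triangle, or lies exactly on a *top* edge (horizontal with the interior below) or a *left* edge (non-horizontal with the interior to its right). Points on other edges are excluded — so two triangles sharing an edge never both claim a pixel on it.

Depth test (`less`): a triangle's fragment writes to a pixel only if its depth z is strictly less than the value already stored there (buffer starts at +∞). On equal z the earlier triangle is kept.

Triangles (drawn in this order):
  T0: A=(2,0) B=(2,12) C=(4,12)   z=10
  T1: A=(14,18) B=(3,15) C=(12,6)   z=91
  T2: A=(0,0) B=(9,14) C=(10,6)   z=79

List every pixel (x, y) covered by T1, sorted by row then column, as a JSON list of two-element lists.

T0:
  2·area = 24  (B↔C swapped to make it positive)
  edge (2, 0)→(4, 12): d=(2,12) right/bottom  bias=-1
  edge (4, 12)→(2, 12): d=(-2,0) right/bottom  bias=-1
  edge (2, 12)→(2, 0): d=(0,-12) top-left  bias=+0
    (1,3)@(3, 7): e=[2,10,12] → █
    (2,3)@(5, 7): e=[-22,10,36] → ·
    (1,4)@(3, 9): e=[6,6,12] → █
    (2,4)@(5, 9): e=[-18,6,36] → ·
    (1,5)@(3, 11): e=[10,2,12] → █
    (2,5)@(5, 11): e=[-14,2,36] → ·
    (1,6)@(3, 13): e=[14,-2,12] → ·
  covered (3 px):
    · · · · · · ·
    · · · · · · ·
    · · · · · · ·
    · █ · · · · ·
    · █ · · · · ·
    · █ · · · · ·
    · · · · · · ·
    · · · · · · ·
    · · · · · · ·
    · · · · · · ·
T1:
  2·area = 126
  edge (14, 18)→(3, 15): d=(-11,-3) top-left  bias=+0
  edge (3, 15)→(12, 6): d=(9,-9) top-left  bias=+0
  edge (12, 6)→(14, 18): d=(2,12) right/bottom  bias=-1
    (6,2)@(13, 5): e=[140,0,-14] → ·  [on edge]
    (5,3)@(11, 7): e=[112,0,14] → █  [on edge]
    (6,3)@(13, 7): e=[118,18,-10] → ·
    (4,4)@(9, 9): e=[84,0,42] → █  [on edge]
    (6,4)@(13, 9): e=[96,36,-6] → ·
    (3,5)@(7, 11): e=[56,0,70] → █  [on edge]
    (6,5)@(13, 11): e=[74,54,-2] → ·
    (2,6)@(5, 13): e=[28,0,98] → █  [on edge]
    (6,6)@(13, 13): e=[52,72,2] → █
    (1,7)@(3, 15): e=[0,0,126] → █  [on edge]
    (0,8)@(1, 17): e=[-28,0,154] → ·  [on edge]
    (1,8)@(3, 17): e=[-22,18,130] → ·
  covered (19 px):
    · · · · · · ·
    · · · · · · ·
    · · · · · · ·
    · · · · · █ ·
    · · · · █ █ ·
    · · · █ █ █ ·
    · · █ █ █ █ █
    · █ █ █ █ █ █
    · · · · · █ █
    · · · · · · ·
T2:
  2·area = 86  (B↔C swapped to make it positive)
  edge (0, 0)→(10, 6): d=(10,6) right/bottom  bias=-1
  edge (10, 6)→(9, 14): d=(-1,8) right/bottom  bias=-1
  edge (9, 14)→(0, 0): d=(-9,-14) top-left  bias=+0
    (0,0)@(1, 1): e=[4,77,5] → █
    (1,0)@(3, 1): e=[-8,61,33] → ·
    (0,1)@(1, 3): e=[24,75,-13] → ·
    (1,1)@(3, 3): e=[12,59,15] → █
    (2,1)@(5, 3): e=[0,43,43] → ·  [on edge]
    (1,2)@(3, 5): e=[32,57,-3] → ·
    (2,2)@(5, 5): e=[20,41,25] → █
    (3,2)@(7, 5): e=[8,25,53] → █
    (4,2)@(9, 5): e=[-4,9,81] → ·
    (2,3)@(5, 7): e=[40,39,7] → █
    (4,3)@(9, 7): e=[16,7,63] → █
    (5,3)@(11, 7): e=[4,-9,91] → ·
  covered (11 px):
    █ · · · · · ·
    · █ · · · · ·
    · · █ █ · · ·
    · · █ █ █ · ·
    · · · █ █ · ·
    · · · · █ · ·
    · · · · █ · ·
    · · · · · · ·
    · · · · · · ·
    · · · · · · ·

Result: [[5,3],[4,4],[5,4],[3,5],[4,5],[5,5],[2,6],[3,6],[4,6],[5,6],[6,6],[1,7],[2,7],[3,7],[4,7],[5,7],[6,7],[5,8],[6,8]]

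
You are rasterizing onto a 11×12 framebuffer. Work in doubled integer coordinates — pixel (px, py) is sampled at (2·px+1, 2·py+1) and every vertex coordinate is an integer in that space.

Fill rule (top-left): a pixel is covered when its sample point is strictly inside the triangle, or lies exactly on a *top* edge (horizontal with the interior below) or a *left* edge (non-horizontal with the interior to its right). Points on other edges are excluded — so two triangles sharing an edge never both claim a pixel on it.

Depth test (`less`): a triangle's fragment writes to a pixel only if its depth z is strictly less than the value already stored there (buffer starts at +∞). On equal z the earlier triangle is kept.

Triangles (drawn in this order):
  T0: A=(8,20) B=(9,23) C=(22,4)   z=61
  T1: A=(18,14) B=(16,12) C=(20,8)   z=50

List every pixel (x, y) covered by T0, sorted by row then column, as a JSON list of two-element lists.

T0:
  2·area = 58  (B↔C swapped to make it positive)
  edge (8, 20)→(22, 4): d=(14,-16) top-left  bias=+0
  edge (22, 4)→(9, 23): d=(-13,19) right/bottom  bias=-1
  edge (9, 23)→(8, 20): d=(-1,-3) top-left  bias=+0
    (1,2)@(3, 5): e=[-290,348,0] → ·  [on edge]
    (2,5)@(5, 11): e=[-174,232,0] → ·  [on edge]
    (8,5)@(17, 11): e=[18,4,36] → █
    (9,5)@(19, 11): e=[50,-34,42] → ·
    (7,6)@(15, 13): e=[14,16,28] → █
    (8,6)@(17, 13): e=[46,-22,34] → ·
    (6,7)@(13, 15): e=[10,28,20] → █
    (7,7)@(15, 15): e=[42,-10,26] → ·
    (3,8)@(7, 17): e=[-58,116,0] → ·  [on edge]
    (5,8)@(11, 17): e=[6,40,12] → █
    (7,8)@(15, 17): e=[70,-36,24] → ·
    (4,9)@(9, 19): e=[2,52,4] → █
    (4,11)@(9, 23): e=[58,0,0] → ·  [on edge]
  covered (8 px):
    · · · · · · · · · · ·
    · · · · · · · · · · ·
    · · · · · · · · · · ·
    · · · · · · · · · · ·
    · · · · · · · · · · ·
    · · · · · · · · █ · ·
    · · · · · · · █ · · ·
    · · · · · · █ · · · ·
    · · · · · █ █ · · · ·
    · · · · █ █ · · · · ·
    · · · · █ · · · · · ·
    · · · · · · · · · · ·
T1:
  2·area = 16
  edge (18, 14)→(16, 12): d=(-2,-2) top-left  bias=+0
  edge (16, 12)→(20, 8): d=(4,-4) top-left  bias=+0
  edge (20, 8)→(18, 14): d=(-2,6) right/bottom  bias=-1
    (2,0)@(5, 1): e=[0,-88,104] → ·  [on edge]
    (3,1)@(7, 3): e=[0,-72,88] → ·  [on edge]
    (4,2)@(9, 5): e=[0,-56,72] → ·  [on edge]
    (10,2)@(21, 5): e=[24,-8,0] → ·  [on edge]
    (5,3)@(11, 7): e=[0,-40,56] → ·  [on edge]
    (10,3)@(21, 7): e=[20,0,-4] → ·  [on edge]
    (6,4)@(13, 9): e=[0,-24,40] → ·  [on edge]
    (9,4)@(19, 9): e=[12,0,4] → █  [on edge]
    (10,4)@(21, 9): e=[16,8,-8] → ·
    (7,5)@(15, 11): e=[0,-8,24] → ·  [on edge]
    (8,5)@(17, 11): e=[4,0,12] → █  [on edge]
    (9,5)@(19, 11): e=[8,8,0] → ·  [on edge]
    (7,6)@(15, 13): e=[-4,0,20] → ·  [on edge]
    (8,6)@(17, 13): e=[0,8,8] → █  [on edge]
    (6,7)@(13, 15): e=[-12,0,28] → ·  [on edge]
    (9,7)@(19, 15): e=[0,24,-8] → ·  [on edge]
    (5,8)@(11, 17): e=[-20,0,36] → ·  [on edge]
    (8,8)@(17, 17): e=[-8,24,0] → ·  [on edge]
    (10,8)@(21, 17): e=[0,40,-24] → ·  [on edge]
    (4,9)@(9, 19): e=[-28,0,44] → ·  [on edge]
    (3,10)@(7, 21): e=[-36,0,52] → ·  [on edge]
    (2,11)@(5, 23): e=[-44,0,60] → ·  [on edge]
    (7,11)@(15, 23): e=[-24,40,0] → ·  [on edge]
  covered (3 px):
    · · · · · · · · · · ·
    · · · · · · · · · · ·
    · · · · · · · · · · ·
    · · · · · · · · · · ·
    · · · · · · · · · █ ·
    · · · · · · · · █ · ·
    · · · · · · · · █ · ·
    · · · · · · · · · · ·
    · · · · · · · · · · ·
    · · · · · · · · · · ·
    · · · · · · · · · · ·
    · · · · · · · · · · ·

Answer: [[8,5],[7,6],[6,7],[5,8],[6,8],[4,9],[5,9],[4,10]]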